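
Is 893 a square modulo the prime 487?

(893/487)
  = (406/487)    [893 ≡ 406 mod 487]
  = (203/487)    [487 ≡ 7 mod 8 ⇒ (2/487) = +1]
  = -(487/203)    [QR: both ≡ 3 mod 4, sign flips]
  = -(81/203)    [487 ≡ 81 mod 203]
  = -(203/81)    [QR: 81 ≡ 1 mod 4, sign kept]
  = -(41/81)    [203 ≡ 41 mod 81]
  = -(81/41)    [QR: 41 ≡ 1 mod 4, sign kept]
  = -(40/41)    [81 ≡ 40 mod 41]
  = -(5/41)    [41 ≡ 1 mod 8 ⇒ (2/41)^3 = +1]
  = -(41/5)    [QR: 5 ≡ 1 mod 4, sign kept]
  = -(1/5)    [41 ≡ 1 mod 5]
  = -1    [(1/5) = 1]
(893/487) = -1, and 487 is prime, so 893 is not a quadratic residue mod 487.

no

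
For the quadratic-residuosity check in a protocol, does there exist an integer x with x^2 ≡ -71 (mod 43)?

yes

(-71/43)
  = -(71/43)    [43 ≡ 3 mod 4 ⇒ (-1/43) = -1]
  = -(28/43)    [71 ≡ 28 mod 43]
  = -(7/43)    [43 ≡ 3 mod 8 ⇒ (2/43)^2 = +1]
  = (43/7)    [QR: both ≡ 3 mod 4, sign flips]
  = (1/7)    [43 ≡ 1 mod 7]
  = 1    [(1/7) = 1]
(-71/43) = 1, and 43 is prime, so -71 is a quadratic residue mod 43.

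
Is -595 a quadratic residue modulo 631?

(-595/631)
  = (36/631)    [-595 ≡ 36 mod 631]
  = (9/631)    [631 ≡ 7 mod 8 ⇒ (2/631)^2 = +1]
  = (631/9)    [QR: 9 ≡ 1 mod 4, sign kept]
  = (1/9)    [631 ≡ 1 mod 9]
  = 1    [(1/9) = 1]
(-595/631) = 1, and 631 is prime, so -595 is a quadratic residue mod 631.

yes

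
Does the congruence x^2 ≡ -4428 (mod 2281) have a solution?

no

Reduce the numerator: -4428 ≡ 134 (mod 2281), so (-4428|2281) = (134|2281).
Factor out 2: 134 = 2·67. Since 2281 ≡ 1 (mod 8), (2|2281) = +1. Now have (67|2281).
2281 ≡ 1 (mod 4), so quadratic reciprocity gives (67|2281) = (2281|67). Reduce: 2281 ≡ 3 (mod 67). Now have (3|67).
Both 3 ≡ 3 and 67 ≡ 3 (mod 4), so reciprocity gives (3|67) = -(67|3). Reduce: 67 ≡ 1 (mod 3). Now have -(1|3).
(1|3) = 1. Collecting the sign factors: -1.
(-4428|2281) = -1, and 2281 is prime, so -4428 is not a quadratic residue mod 2281.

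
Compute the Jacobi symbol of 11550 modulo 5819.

0

Reduce the numerator: 11550 ≡ 5731 (mod 5819), so (11550 / 5819) = (5731 / 5819).
Both 5731 ≡ 3 and 5819 ≡ 3 (mod 4), so reciprocity gives (5731 / 5819) = -(5819 / 5731). Reduce: 5819 ≡ 88 (mod 5731). Now have -(88 / 5731).
Factor out 2: 88 = 2^3·11. Since 5731 ≡ 3 (mod 8), (2 / 5731) = -1, and (2 / 5731)^3 = -1. Now have (11 / 5731).
Both 11 ≡ 3 and 5731 ≡ 3 (mod 4), so reciprocity gives (11 / 5731) = -(5731 / 11). Reduce: 5731 ≡ 0 (mod 11). Now have -(0 / 11).
The numerator is now 0 with denominator 11 > 1: the symbol is 0.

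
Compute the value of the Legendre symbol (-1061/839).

(-1061/839)
  = -(1061/839)    [839 ≡ 3 mod 4 ⇒ (-1/839) = -1]
  = -(222/839)    [1061 ≡ 222 mod 839]
  = -(111/839)    [839 ≡ 7 mod 8 ⇒ (2/839) = +1]
  = (839/111)    [QR: both ≡ 3 mod 4, sign flips]
  = (62/111)    [839 ≡ 62 mod 111]
  = (31/111)    [111 ≡ 7 mod 8 ⇒ (2/111) = +1]
  = -(111/31)    [QR: both ≡ 3 mod 4, sign flips]
  = -(18/31)    [111 ≡ 18 mod 31]
  = -(9/31)    [31 ≡ 7 mod 8 ⇒ (2/31) = +1]
  = -(31/9)    [QR: 9 ≡ 1 mod 4, sign kept]
  = -(4/9)    [31 ≡ 4 mod 9]
  = -(1/9)    [9 ≡ 1 mod 8 ⇒ (2/9)^2 = +1]
  = -1    [(1/9) = 1]

-1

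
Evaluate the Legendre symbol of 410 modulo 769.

Factor out 2: 410 = 2·205. Since 769 ≡ 1 (mod 8), (2/769) = +1. Now have (205/769).
205 ≡ 1 (mod 4), so quadratic reciprocity gives (205/769) = (769/205). Reduce: 769 ≡ 154 (mod 205). Now have (154/205).
Factor out 2: 154 = 2·77. Since 205 ≡ 5 (mod 8), (2/205) = -1. Now have -(77/205).
77 ≡ 1 (mod 4), so quadratic reciprocity gives (77/205) = (205/77). Reduce: 205 ≡ 51 (mod 77). Now have -(51/77).
77 ≡ 1 (mod 4), so quadratic reciprocity gives (51/77) = (77/51). Reduce: 77 ≡ 26 (mod 51). Now have -(26/51).
Factor out 2: 26 = 2·13. Since 51 ≡ 3 (mod 8), (2/51) = -1. Now have (13/51).
13 ≡ 1 (mod 4), so quadratic reciprocity gives (13/51) = (51/13). Reduce: 51 ≡ 12 (mod 13). Now have (12/13).
Factor out 2: 12 = 2^2·3. Since 13 ≡ 5 (mod 8), (2/13) = -1, and (2/13)^2 = +1. Now have (3/13).
13 ≡ 1 (mod 4), so quadratic reciprocity gives (3/13) = (13/3). Reduce: 13 ≡ 1 (mod 3). Now have (1/3).
(1/3) = 1. Collecting the sign factors: 1.

1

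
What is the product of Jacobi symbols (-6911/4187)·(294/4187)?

By multiplicativity, (-6911·294/4187) = (-6911/4187)·(294/4187).
First factor (-6911/4187):
Reduce the numerator: -6911 ≡ 1463 (mod 4187), so (-6911/4187) = (1463/4187).
Both 1463 ≡ 3 and 4187 ≡ 3 (mod 4), so reciprocity gives (1463/4187) = -(4187/1463). Reduce: 4187 ≡ 1261 (mod 1463). Now have -(1261/1463).
1261 ≡ 1 (mod 4), so quadratic reciprocity gives (1261/1463) = (1463/1261). Reduce: 1463 ≡ 202 (mod 1261). Now have -(202/1261).
Factor out 2: 202 = 2·101. Since 1261 ≡ 5 (mod 8), (2/1261) = -1. Now have (101/1261).
101 ≡ 1 (mod 4), so quadratic reciprocity gives (101/1261) = (1261/101). Reduce: 1261 ≡ 49 (mod 101). Now have (49/101).
49 ≡ 1 (mod 4), so quadratic reciprocity gives (49/101) = (101/49). Reduce: 101 ≡ 3 (mod 49). Now have (3/49).
49 ≡ 1 (mod 4), so quadratic reciprocity gives (3/49) = (49/3). Reduce: 49 ≡ 1 (mod 3). Now have (1/3).
(1/3) = 1. Collecting the sign factors: 1.
Second factor (294/4187):
Factor out 2: 294 = 2·147. Since 4187 ≡ 3 (mod 8), (2/4187) = -1. Now have -(147/4187).
Both 147 ≡ 3 and 4187 ≡ 3 (mod 4), so reciprocity gives (147/4187) = -(4187/147). Reduce: 4187 ≡ 71 (mod 147). Now have (71/147).
Both 71 ≡ 3 and 147 ≡ 3 (mod 4), so reciprocity gives (71/147) = -(147/71). Reduce: 147 ≡ 5 (mod 71). Now have -(5/71).
5 ≡ 1 (mod 4), so quadratic reciprocity gives (5/71) = (71/5). Reduce: 71 ≡ 1 (mod 5). Now have -(1/5).
(1/5) = 1. Collecting the sign factors: -1.
Product: (1)·(-1) = -1.

-1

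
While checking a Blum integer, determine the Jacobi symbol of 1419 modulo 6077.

-1

(1419|6077)
  = (6077|1419)    [QR: 6077 ≡ 1 mod 4, sign kept]
  = (401|1419)    [6077 ≡ 401 mod 1419]
  = (1419|401)    [QR: 401 ≡ 1 mod 4, sign kept]
  = (216|401)    [1419 ≡ 216 mod 401]
  = (27|401)    [401 ≡ 1 mod 8 ⇒ (2|401)^3 = +1]
  = (401|27)    [QR: 401 ≡ 1 mod 4, sign kept]
  = (23|27)    [401 ≡ 23 mod 27]
  = -(27|23)    [QR: both ≡ 3 mod 4, sign flips]
  = -(4|23)    [27 ≡ 4 mod 23]
  = -(1|23)    [23 ≡ 7 mod 8 ⇒ (2|23)^2 = +1]
  = -1    [(1|23) = 1]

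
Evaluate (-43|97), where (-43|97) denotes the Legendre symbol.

1

Reduce the numerator: -43 ≡ 54 (mod 97), so (-43|97) = (54|97).
Factor out 2: 54 = 2·27. Since 97 ≡ 1 (mod 8), (2|97) = +1. Now have (27|97).
97 ≡ 1 (mod 4), so quadratic reciprocity gives (27|97) = (97|27). Reduce: 97 ≡ 16 (mod 27). Now have (16|27).
Factor out 2: 16 = 2^4. Since 27 ≡ 3 (mod 8), (2|27) = -1, and (2|27)^4 = +1. Now have (1|27).
(1|27) = 1. Collecting the sign factors: 1.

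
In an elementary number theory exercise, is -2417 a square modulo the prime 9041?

(-2417|9041)
  = (6624|9041)    [-2417 ≡ 6624 mod 9041]
  = (207|9041)    [9041 ≡ 1 mod 8 ⇒ (2|9041)^5 = +1]
  = (9041|207)    [QR: 9041 ≡ 1 mod 4, sign kept]
  = (140|207)    [9041 ≡ 140 mod 207]
  = (35|207)    [207 ≡ 7 mod 8 ⇒ (2|207)^2 = +1]
  = -(207|35)    [QR: both ≡ 3 mod 4, sign flips]
  = -(32|35)    [207 ≡ 32 mod 35]
  = (1|35)    [35 ≡ 3 mod 8 ⇒ (2|35)^5 = -1]
  = 1    [(1|35) = 1]
The Legendre symbol is 1, so x^2 ≡ -2417 (mod 9041) has solution.

yes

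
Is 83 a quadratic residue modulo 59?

Reduce the numerator: 83 ≡ 24 (mod 59), so (83|59) = (24|59).
Factor out 2: 24 = 2^3·3. Since 59 ≡ 3 (mod 8), (2|59) = -1, and (2|59)^3 = -1. Now have -(3|59).
Both 3 ≡ 3 and 59 ≡ 3 (mod 4), so reciprocity gives (3|59) = -(59|3). Reduce: 59 ≡ 2 (mod 3). Now have (2|3).
Factor out 2: 2 = 2. Since 3 ≡ 3 (mod 8), (2|3) = -1. Now have -(1|3).
(1|3) = 1. Collecting the sign factors: -1.
The Legendre symbol is -1, so x^2 ≡ 83 (mod 59) has no solution.

no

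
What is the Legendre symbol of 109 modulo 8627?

1

109 ≡ 1 (mod 4), so quadratic reciprocity gives (109|8627) = (8627|109). Reduce: 8627 ≡ 16 (mod 109). Now have (16|109).
Factor out 2: 16 = 2^4. Since 109 ≡ 5 (mod 8), (2|109) = -1, and (2|109)^4 = +1. Now have (1|109).
(1|109) = 1. Collecting the sign factors: 1.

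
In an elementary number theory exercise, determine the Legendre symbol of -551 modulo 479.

(-551/479)
  = -(551/479)    [479 ≡ 3 mod 4 ⇒ (-1/479) = -1]
  = -(72/479)    [551 ≡ 72 mod 479]
  = -(9/479)    [479 ≡ 7 mod 8 ⇒ (2/479)^3 = +1]
  = -(479/9)    [QR: 9 ≡ 1 mod 4, sign kept]
  = -(2/9)    [479 ≡ 2 mod 9]
  = -(1/9)    [9 ≡ 1 mod 8 ⇒ (2/9) = +1]
  = -1    [(1/9) = 1]

-1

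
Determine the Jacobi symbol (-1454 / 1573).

-1

(-1454 / 1573)
  = (119 / 1573)    [-1454 ≡ 119 mod 1573]
  = (1573 / 119)    [QR: 1573 ≡ 1 mod 4, sign kept]
  = (26 / 119)    [1573 ≡ 26 mod 119]
  = (13 / 119)    [119 ≡ 7 mod 8 ⇒ (2 / 119) = +1]
  = (119 / 13)    [QR: 13 ≡ 1 mod 4, sign kept]
  = (2 / 13)    [119 ≡ 2 mod 13]
  = -(1 / 13)    [13 ≡ 5 mod 8 ⇒ (2 / 13) = -1]
  = -1    [(1 / 13) = 1]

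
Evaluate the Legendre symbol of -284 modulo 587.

Pull out -1: (-284/587) = (-1/587)·(284/587). Since 587 ≡ 3 (mod 4), (-1/587) = -1. Now have -(284/587).
Factor out 2: 284 = 2^2·71. Since 587 ≡ 3 (mod 8), (2/587) = -1, and (2/587)^2 = +1. Now have -(71/587).
Both 71 ≡ 3 and 587 ≡ 3 (mod 4), so reciprocity gives (71/587) = -(587/71). Reduce: 587 ≡ 19 (mod 71). Now have (19/71).
Both 19 ≡ 3 and 71 ≡ 3 (mod 4), so reciprocity gives (19/71) = -(71/19). Reduce: 71 ≡ 14 (mod 19). Now have -(14/19).
Factor out 2: 14 = 2·7. Since 19 ≡ 3 (mod 8), (2/19) = -1. Now have (7/19).
Both 7 ≡ 3 and 19 ≡ 3 (mod 4), so reciprocity gives (7/19) = -(19/7). Reduce: 19 ≡ 5 (mod 7). Now have -(5/7).
5 ≡ 1 (mod 4), so quadratic reciprocity gives (5/7) = (7/5). Reduce: 7 ≡ 2 (mod 5). Now have -(2/5).
Factor out 2: 2 = 2. Since 5 ≡ 5 (mod 8), (2/5) = -1. Now have (1/5).
(1/5) = 1. Collecting the sign factors: 1.

1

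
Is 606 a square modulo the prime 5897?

Factor out 2: 606 = 2·303. Since 5897 ≡ 1 (mod 8), (2/5897) = +1. Now have (303/5897).
5897 ≡ 1 (mod 4), so quadratic reciprocity gives (303/5897) = (5897/303). Reduce: 5897 ≡ 140 (mod 303). Now have (140/303).
Factor out 2: 140 = 2^2·35. Since 303 ≡ 7 (mod 8), (2/303) = +1, and (2/303)^2 = +1. Now have (35/303).
Both 35 ≡ 3 and 303 ≡ 3 (mod 4), so reciprocity gives (35/303) = -(303/35). Reduce: 303 ≡ 23 (mod 35). Now have -(23/35).
Both 23 ≡ 3 and 35 ≡ 3 (mod 4), so reciprocity gives (23/35) = -(35/23). Reduce: 35 ≡ 12 (mod 23). Now have (12/23).
Factor out 2: 12 = 2^2·3. Since 23 ≡ 7 (mod 8), (2/23) = +1, and (2/23)^2 = +1. Now have (3/23).
Both 3 ≡ 3 and 23 ≡ 3 (mod 4), so reciprocity gives (3/23) = -(23/3). Reduce: 23 ≡ 2 (mod 3). Now have -(2/3).
Factor out 2: 2 = 2. Since 3 ≡ 3 (mod 8), (2/3) = -1. Now have (1/3).
(1/3) = 1. Collecting the sign factors: 1.
The Legendre symbol is 1, so x^2 ≡ 606 (mod 5897) has solution.

yes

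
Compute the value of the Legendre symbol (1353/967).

1

Reduce the numerator: 1353 ≡ 386 (mod 967), so (1353/967) = (386/967).
Factor out 2: 386 = 2·193. Since 967 ≡ 7 (mod 8), (2/967) = +1. Now have (193/967).
193 ≡ 1 (mod 4), so quadratic reciprocity gives (193/967) = (967/193). Reduce: 967 ≡ 2 (mod 193). Now have (2/193).
Factor out 2: 2 = 2. Since 193 ≡ 1 (mod 8), (2/193) = +1. Now have (1/193).
(1/193) = 1. Collecting the sign factors: 1.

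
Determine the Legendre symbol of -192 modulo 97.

1

Reduce the numerator: -192 ≡ 2 (mod 97), so (-192/97) = (2/97).
Factor out 2: 2 = 2. Since 97 ≡ 1 (mod 8), (2/97) = +1. Now have (1/97).
(1/97) = 1. Collecting the sign factors: 1.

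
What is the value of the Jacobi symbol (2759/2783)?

-1

(2759/2783)
  = -(2783/2759)    [QR: both ≡ 3 mod 4, sign flips]
  = -(24/2759)    [2783 ≡ 24 mod 2759]
  = -(3/2759)    [2759 ≡ 7 mod 8 ⇒ (2/2759)^3 = +1]
  = (2759/3)    [QR: both ≡ 3 mod 4, sign flips]
  = (2/3)    [2759 ≡ 2 mod 3]
  = -(1/3)    [3 ≡ 3 mod 8 ⇒ (2/3) = -1]
  = -1    [(1/3) = 1]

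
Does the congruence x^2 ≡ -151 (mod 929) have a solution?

no

(-151/929)
  = (151/929)    [929 ≡ 1 mod 4 ⇒ (-1/929) = +1]
  = (929/151)    [QR: 929 ≡ 1 mod 4, sign kept]
  = (23/151)    [929 ≡ 23 mod 151]
  = -(151/23)    [QR: both ≡ 3 mod 4, sign flips]
  = -(13/23)    [151 ≡ 13 mod 23]
  = -(23/13)    [QR: 13 ≡ 1 mod 4, sign kept]
  = -(10/13)    [23 ≡ 10 mod 13]
  = (5/13)    [13 ≡ 5 mod 8 ⇒ (2/13) = -1]
  = (13/5)    [QR: 5 ≡ 1 mod 4, sign kept]
  = (3/5)    [13 ≡ 3 mod 5]
  = (5/3)    [QR: 5 ≡ 1 mod 4, sign kept]
  = (2/3)    [5 ≡ 2 mod 3]
  = -(1/3)    [3 ≡ 3 mod 8 ⇒ (2/3) = -1]
  = -1    [(1/3) = 1]
The Legendre symbol is -1, so x^2 ≡ -151 (mod 929) has no solution.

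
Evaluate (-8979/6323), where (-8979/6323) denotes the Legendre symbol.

1

(-8979/6323)
  = (3667/6323)    [-8979 ≡ 3667 mod 6323]
  = -(6323/3667)    [QR: both ≡ 3 mod 4, sign flips]
  = -(2656/3667)    [6323 ≡ 2656 mod 3667]
  = (83/3667)    [3667 ≡ 3 mod 8 ⇒ (2/3667)^5 = -1]
  = -(3667/83)    [QR: both ≡ 3 mod 4, sign flips]
  = -(15/83)    [3667 ≡ 15 mod 83]
  = (83/15)    [QR: both ≡ 3 mod 4, sign flips]
  = (8/15)    [83 ≡ 8 mod 15]
  = (1/15)    [15 ≡ 7 mod 8 ⇒ (2/15)^3 = +1]
  = 1    [(1/15) = 1]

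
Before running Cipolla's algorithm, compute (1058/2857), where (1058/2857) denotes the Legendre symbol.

Factor out 2: 1058 = 2·529. Since 2857 ≡ 1 (mod 8), (2/2857) = +1. Now have (529/2857).
529 ≡ 1 (mod 4), so quadratic reciprocity gives (529/2857) = (2857/529). Reduce: 2857 ≡ 212 (mod 529). Now have (212/529).
Factor out 2: 212 = 2^2·53. Since 529 ≡ 1 (mod 8), (2/529) = +1, and (2/529)^2 = +1. Now have (53/529).
53 ≡ 1 (mod 4), so quadratic reciprocity gives (53/529) = (529/53). Reduce: 529 ≡ 52 (mod 53). Now have (52/53).
Factor out 2: 52 = 2^2·13. Since 53 ≡ 5 (mod 8), (2/53) = -1, and (2/53)^2 = +1. Now have (13/53).
13 ≡ 1 (mod 4), so quadratic reciprocity gives (13/53) = (53/13). Reduce: 53 ≡ 1 (mod 13). Now have (1/13).
(1/13) = 1. Collecting the sign factors: 1.

1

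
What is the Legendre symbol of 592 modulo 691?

1

Factor out 2: 592 = 2^4·37. Since 691 ≡ 3 (mod 8), (2 / 691) = -1, and (2 / 691)^4 = +1. Now have (37 / 691).
37 ≡ 1 (mod 4), so quadratic reciprocity gives (37 / 691) = (691 / 37). Reduce: 691 ≡ 25 (mod 37). Now have (25 / 37).
25 ≡ 1 (mod 4), so quadratic reciprocity gives (25 / 37) = (37 / 25). Reduce: 37 ≡ 12 (mod 25). Now have (12 / 25).
Factor out 2: 12 = 2^2·3. Since 25 ≡ 1 (mod 8), (2 / 25) = +1, and (2 / 25)^2 = +1. Now have (3 / 25).
25 ≡ 1 (mod 4), so quadratic reciprocity gives (3 / 25) = (25 / 3). Reduce: 25 ≡ 1 (mod 3). Now have (1 / 3).
(1 / 3) = 1. Collecting the sign factors: 1.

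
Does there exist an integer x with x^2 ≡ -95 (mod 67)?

(-95/67)
  = (39/67)    [-95 ≡ 39 mod 67]
  = -(67/39)    [QR: both ≡ 3 mod 4, sign flips]
  = -(28/39)    [67 ≡ 28 mod 39]
  = -(7/39)    [39 ≡ 7 mod 8 ⇒ (2/39)^2 = +1]
  = (39/7)    [QR: both ≡ 3 mod 4, sign flips]
  = (4/7)    [39 ≡ 4 mod 7]
  = (1/7)    [7 ≡ 7 mod 8 ⇒ (2/7)^2 = +1]
  = 1    [(1/7) = 1]
The Legendre symbol is 1, so x^2 ≡ -95 (mod 67) has solution.

yes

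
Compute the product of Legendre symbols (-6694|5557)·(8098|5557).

By multiplicativity, (-6694·8098|5557) = (-6694|5557)·(8098|5557).
First factor (-6694|5557):
Pull out -1: (-6694|5557) = (-1|5557)·(6694|5557). Since 5557 ≡ 1 (mod 4), (-1|5557) = +1. Now have (6694|5557).
Reduce the numerator: 6694 ≡ 1137 (mod 5557), so (6694|5557) = (1137|5557).
1137 ≡ 1 (mod 4), so quadratic reciprocity gives (1137|5557) = (5557|1137). Reduce: 5557 ≡ 1009 (mod 1137). Now have (1009|1137).
1009 ≡ 1 (mod 4), so quadratic reciprocity gives (1009|1137) = (1137|1009). Reduce: 1137 ≡ 128 (mod 1009). Now have (128|1009).
Factor out 2: 128 = 2^7. Since 1009 ≡ 1 (mod 8), (2|1009) = +1, and (2|1009)^7 = +1. Now have (1|1009).
(1|1009) = 1. Collecting the sign factors: 1.
Second factor (8098|5557):
Reduce the numerator: 8098 ≡ 2541 (mod 5557), so (8098|5557) = (2541|5557).
2541 ≡ 1 (mod 4), so quadratic reciprocity gives (2541|5557) = (5557|2541). Reduce: 5557 ≡ 475 (mod 2541). Now have (475|2541).
2541 ≡ 1 (mod 4), so quadratic reciprocity gives (475|2541) = (2541|475). Reduce: 2541 ≡ 166 (mod 475). Now have (166|475).
Factor out 2: 166 = 2·83. Since 475 ≡ 3 (mod 8), (2|475) = -1. Now have -(83|475).
Both 83 ≡ 3 and 475 ≡ 3 (mod 4), so reciprocity gives (83|475) = -(475|83). Reduce: 475 ≡ 60 (mod 83). Now have (60|83).
Factor out 2: 60 = 2^2·15. Since 83 ≡ 3 (mod 8), (2|83) = -1, and (2|83)^2 = +1. Now have (15|83).
Both 15 ≡ 3 and 83 ≡ 3 (mod 4), so reciprocity gives (15|83) = -(83|15). Reduce: 83 ≡ 8 (mod 15). Now have -(8|15).
Factor out 2: 8 = 2^3. Since 15 ≡ 7 (mod 8), (2|15) = +1, and (2|15)^3 = +1. Now have -(1|15).
(1|15) = 1. Collecting the sign factors: -1.
Product: (1)·(-1) = -1.

-1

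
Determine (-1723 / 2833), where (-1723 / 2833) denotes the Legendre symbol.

(-1723 / 2833)
  = (1723 / 2833)    [2833 ≡ 1 mod 4 ⇒ (-1 / 2833) = +1]
  = (2833 / 1723)    [QR: 2833 ≡ 1 mod 4, sign kept]
  = (1110 / 1723)    [2833 ≡ 1110 mod 1723]
  = -(555 / 1723)    [1723 ≡ 3 mod 8 ⇒ (2 / 1723) = -1]
  = (1723 / 555)    [QR: both ≡ 3 mod 4, sign flips]
  = (58 / 555)    [1723 ≡ 58 mod 555]
  = -(29 / 555)    [555 ≡ 3 mod 8 ⇒ (2 / 555) = -1]
  = -(555 / 29)    [QR: 29 ≡ 1 mod 4, sign kept]
  = -(4 / 29)    [555 ≡ 4 mod 29]
  = -(1 / 29)    [29 ≡ 5 mod 8 ⇒ (2 / 29)^2 = +1]
  = -1    [(1 / 29) = 1]

-1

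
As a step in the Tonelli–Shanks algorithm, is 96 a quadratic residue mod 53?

yes

Reduce the numerator: 96 ≡ 43 (mod 53), so (96/53) = (43/53).
53 ≡ 1 (mod 4), so quadratic reciprocity gives (43/53) = (53/43). Reduce: 53 ≡ 10 (mod 43). Now have (10/43).
Factor out 2: 10 = 2·5. Since 43 ≡ 3 (mod 8), (2/43) = -1. Now have -(5/43).
5 ≡ 1 (mod 4), so quadratic reciprocity gives (5/43) = (43/5). Reduce: 43 ≡ 3 (mod 5). Now have -(3/5).
5 ≡ 1 (mod 4), so quadratic reciprocity gives (3/5) = (5/3). Reduce: 5 ≡ 2 (mod 3). Now have -(2/3).
Factor out 2: 2 = 2. Since 3 ≡ 3 (mod 8), (2/3) = -1. Now have (1/3).
(1/3) = 1. Collecting the sign factors: 1.
(96/53) = 1, and 53 is prime, so 96 is a quadratic residue mod 53.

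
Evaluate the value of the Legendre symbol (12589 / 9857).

-1

(12589 / 9857)
  = (2732 / 9857)    [12589 ≡ 2732 mod 9857]
  = (683 / 9857)    [9857 ≡ 1 mod 8 ⇒ (2 / 9857)^2 = +1]
  = (9857 / 683)    [QR: 9857 ≡ 1 mod 4, sign kept]
  = (295 / 683)    [9857 ≡ 295 mod 683]
  = -(683 / 295)    [QR: both ≡ 3 mod 4, sign flips]
  = -(93 / 295)    [683 ≡ 93 mod 295]
  = -(295 / 93)    [QR: 93 ≡ 1 mod 4, sign kept]
  = -(16 / 93)    [295 ≡ 16 mod 93]
  = -(1 / 93)    [93 ≡ 5 mod 8 ⇒ (2 / 93)^4 = +1]
  = -1    [(1 / 93) = 1]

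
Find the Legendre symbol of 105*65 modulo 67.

By multiplicativity, (105·65|67) = (105|67)·(65|67).
First factor (105|67):
(105|67)
  = (38|67)    [105 ≡ 38 mod 67]
  = -(19|67)    [67 ≡ 3 mod 8 ⇒ (2|67) = -1]
  = (67|19)    [QR: both ≡ 3 mod 4, sign flips]
  = (10|19)    [67 ≡ 10 mod 19]
  = -(5|19)    [19 ≡ 3 mod 8 ⇒ (2|19) = -1]
  = -(19|5)    [QR: 5 ≡ 1 mod 4, sign kept]
  = -(4|5)    [19 ≡ 4 mod 5]
  = -(1|5)    [5 ≡ 5 mod 8 ⇒ (2|5)^2 = +1]
  = -1    [(1|5) = 1]
Second factor (65|67):
(65|67)
  = (67|65)    [QR: 65 ≡ 1 mod 4, sign kept]
  = (2|65)    [67 ≡ 2 mod 65]
  = (1|65)    [65 ≡ 1 mod 8 ⇒ (2|65) = +1]
  = 1    [(1|65) = 1]
Product: (-1)·(1) = -1.

-1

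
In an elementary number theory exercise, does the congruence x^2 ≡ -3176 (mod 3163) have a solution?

no

Reduce the numerator: -3176 ≡ 3150 (mod 3163), so (-3176|3163) = (3150|3163).
Factor out 2: 3150 = 2·1575. Since 3163 ≡ 3 (mod 8), (2|3163) = -1. Now have -(1575|3163).
Both 1575 ≡ 3 and 3163 ≡ 3 (mod 4), so reciprocity gives (1575|3163) = -(3163|1575). Reduce: 3163 ≡ 13 (mod 1575). Now have (13|1575).
13 ≡ 1 (mod 4), so quadratic reciprocity gives (13|1575) = (1575|13). Reduce: 1575 ≡ 2 (mod 13). Now have (2|13).
Factor out 2: 2 = 2. Since 13 ≡ 5 (mod 8), (2|13) = -1. Now have -(1|13).
(1|13) = 1. Collecting the sign factors: -1.
The Legendre symbol is -1, so x^2 ≡ -3176 (mod 3163) has no solution.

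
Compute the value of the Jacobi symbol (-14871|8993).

1

(-14871|8993)
  = (14871|8993)    [8993 ≡ 1 mod 4 ⇒ (-1|8993) = +1]
  = (5878|8993)    [14871 ≡ 5878 mod 8993]
  = (2939|8993)    [8993 ≡ 1 mod 8 ⇒ (2|8993) = +1]
  = (8993|2939)    [QR: 8993 ≡ 1 mod 4, sign kept]
  = (176|2939)    [8993 ≡ 176 mod 2939]
  = (11|2939)    [2939 ≡ 3 mod 8 ⇒ (2|2939)^4 = +1]
  = -(2939|11)    [QR: both ≡ 3 mod 4, sign flips]
  = -(2|11)    [2939 ≡ 2 mod 11]
  = (1|11)    [11 ≡ 3 mod 8 ⇒ (2|11) = -1]
  = 1    [(1|11) = 1]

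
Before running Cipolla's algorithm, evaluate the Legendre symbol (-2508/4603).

1

(-2508/4603)
  = -(2508/4603)    [4603 ≡ 3 mod 4 ⇒ (-1/4603) = -1]
  = -(627/4603)    [4603 ≡ 3 mod 8 ⇒ (2/4603)^2 = +1]
  = (4603/627)    [QR: both ≡ 3 mod 4, sign flips]
  = (214/627)    [4603 ≡ 214 mod 627]
  = -(107/627)    [627 ≡ 3 mod 8 ⇒ (2/627) = -1]
  = (627/107)    [QR: both ≡ 3 mod 4, sign flips]
  = (92/107)    [627 ≡ 92 mod 107]
  = (23/107)    [107 ≡ 3 mod 8 ⇒ (2/107)^2 = +1]
  = -(107/23)    [QR: both ≡ 3 mod 4, sign flips]
  = -(15/23)    [107 ≡ 15 mod 23]
  = (23/15)    [QR: both ≡ 3 mod 4, sign flips]
  = (8/15)    [23 ≡ 8 mod 15]
  = (1/15)    [15 ≡ 7 mod 8 ⇒ (2/15)^3 = +1]
  = 1    [(1/15) = 1]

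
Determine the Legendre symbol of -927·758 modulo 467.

By multiplicativity, (-927·758 / 467) = (-927 / 467)·(758 / 467).
First factor (-927 / 467):
(-927 / 467)
  = -(927 / 467)    [467 ≡ 3 mod 4 ⇒ (-1 / 467) = -1]
  = -(460 / 467)    [927 ≡ 460 mod 467]
  = -(115 / 467)    [467 ≡ 3 mod 8 ⇒ (2 / 467)^2 = +1]
  = (467 / 115)    [QR: both ≡ 3 mod 4, sign flips]
  = (7 / 115)    [467 ≡ 7 mod 115]
  = -(115 / 7)    [QR: both ≡ 3 mod 4, sign flips]
  = -(3 / 7)    [115 ≡ 3 mod 7]
  = (7 / 3)    [QR: both ≡ 3 mod 4, sign flips]
  = (1 / 3)    [7 ≡ 1 mod 3]
  = 1    [(1 / 3) = 1]
Second factor (758 / 467):
(758 / 467)
  = (291 / 467)    [758 ≡ 291 mod 467]
  = -(467 / 291)    [QR: both ≡ 3 mod 4, sign flips]
  = -(176 / 291)    [467 ≡ 176 mod 291]
  = -(11 / 291)    [291 ≡ 3 mod 8 ⇒ (2 / 291)^4 = +1]
  = (291 / 11)    [QR: both ≡ 3 mod 4, sign flips]
  = (5 / 11)    [291 ≡ 5 mod 11]
  = (11 / 5)    [QR: 5 ≡ 1 mod 4, sign kept]
  = (1 / 5)    [11 ≡ 1 mod 5]
  = 1    [(1 / 5) = 1]
Product: (1)·(1) = 1.

1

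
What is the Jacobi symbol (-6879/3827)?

-1

Pull out -1: (-6879/3827) = (-1/3827)·(6879/3827). Since 3827 ≡ 3 (mod 4), (-1/3827) = -1. Now have -(6879/3827).
Reduce the numerator: 6879 ≡ 3052 (mod 3827), so (6879/3827) = (3052/3827).
Factor out 2: 3052 = 2^2·763. Since 3827 ≡ 3 (mod 8), (2/3827) = -1, and (2/3827)^2 = +1. Now have -(763/3827).
Both 763 ≡ 3 and 3827 ≡ 3 (mod 4), so reciprocity gives (763/3827) = -(3827/763). Reduce: 3827 ≡ 12 (mod 763). Now have (12/763).
Factor out 2: 12 = 2^2·3. Since 763 ≡ 3 (mod 8), (2/763) = -1, and (2/763)^2 = +1. Now have (3/763).
Both 3 ≡ 3 and 763 ≡ 3 (mod 4), so reciprocity gives (3/763) = -(763/3). Reduce: 763 ≡ 1 (mod 3). Now have -(1/3).
(1/3) = 1. Collecting the sign factors: -1.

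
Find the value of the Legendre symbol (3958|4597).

Factor out 2: 3958 = 2·1979. Since 4597 ≡ 5 (mod 8), (2|4597) = -1. Now have -(1979|4597).
4597 ≡ 1 (mod 4), so quadratic reciprocity gives (1979|4597) = (4597|1979). Reduce: 4597 ≡ 639 (mod 1979). Now have -(639|1979).
Both 639 ≡ 3 and 1979 ≡ 3 (mod 4), so reciprocity gives (639|1979) = -(1979|639). Reduce: 1979 ≡ 62 (mod 639). Now have (62|639).
Factor out 2: 62 = 2·31. Since 639 ≡ 7 (mod 8), (2|639) = +1. Now have (31|639).
Both 31 ≡ 3 and 639 ≡ 3 (mod 4), so reciprocity gives (31|639) = -(639|31). Reduce: 639 ≡ 19 (mod 31). Now have -(19|31).
Both 19 ≡ 3 and 31 ≡ 3 (mod 4), so reciprocity gives (19|31) = -(31|19). Reduce: 31 ≡ 12 (mod 19). Now have (12|19).
Factor out 2: 12 = 2^2·3. Since 19 ≡ 3 (mod 8), (2|19) = -1, and (2|19)^2 = +1. Now have (3|19).
Both 3 ≡ 3 and 19 ≡ 3 (mod 4), so reciprocity gives (3|19) = -(19|3). Reduce: 19 ≡ 1 (mod 3). Now have -(1|3).
(1|3) = 1. Collecting the sign factors: -1.

-1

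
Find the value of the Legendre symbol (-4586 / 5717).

(-4586 / 5717)
  = (4586 / 5717)    [5717 ≡ 1 mod 4 ⇒ (-1 / 5717) = +1]
  = -(2293 / 5717)    [5717 ≡ 5 mod 8 ⇒ (2 / 5717) = -1]
  = -(5717 / 2293)    [QR: 2293 ≡ 1 mod 4, sign kept]
  = -(1131 / 2293)    [5717 ≡ 1131 mod 2293]
  = -(2293 / 1131)    [QR: 2293 ≡ 1 mod 4, sign kept]
  = -(31 / 1131)    [2293 ≡ 31 mod 1131]
  = (1131 / 31)    [QR: both ≡ 3 mod 4, sign flips]
  = (15 / 31)    [1131 ≡ 15 mod 31]
  = -(31 / 15)    [QR: both ≡ 3 mod 4, sign flips]
  = -(1 / 15)    [31 ≡ 1 mod 15]
  = -1    [(1 / 15) = 1]

-1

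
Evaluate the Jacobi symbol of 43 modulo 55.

1

(43 / 55)
  = -(55 / 43)    [QR: both ≡ 3 mod 4, sign flips]
  = -(12 / 43)    [55 ≡ 12 mod 43]
  = -(3 / 43)    [43 ≡ 3 mod 8 ⇒ (2 / 43)^2 = +1]
  = (43 / 3)    [QR: both ≡ 3 mod 4, sign flips]
  = (1 / 3)    [43 ≡ 1 mod 3]
  = 1    [(1 / 3) = 1]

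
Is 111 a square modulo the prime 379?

no

(111/379)
  = -(379/111)    [QR: both ≡ 3 mod 4, sign flips]
  = -(46/111)    [379 ≡ 46 mod 111]
  = -(23/111)    [111 ≡ 7 mod 8 ⇒ (2/111) = +1]
  = (111/23)    [QR: both ≡ 3 mod 4, sign flips]
  = (19/23)    [111 ≡ 19 mod 23]
  = -(23/19)    [QR: both ≡ 3 mod 4, sign flips]
  = -(4/19)    [23 ≡ 4 mod 19]
  = -(1/19)    [19 ≡ 3 mod 8 ⇒ (2/19)^2 = +1]
  = -1    [(1/19) = 1]
(111/379) = -1, and 379 is prime, so 111 is not a quadratic residue mod 379.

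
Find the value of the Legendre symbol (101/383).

101 ≡ 1 (mod 4), so quadratic reciprocity gives (101/383) = (383/101). Reduce: 383 ≡ 80 (mod 101). Now have (80/101).
Factor out 2: 80 = 2^4·5. Since 101 ≡ 5 (mod 8), (2/101) = -1, and (2/101)^4 = +1. Now have (5/101).
5 ≡ 1 (mod 4), so quadratic reciprocity gives (5/101) = (101/5). Reduce: 101 ≡ 1 (mod 5). Now have (1/5).
(1/5) = 1. Collecting the sign factors: 1.

1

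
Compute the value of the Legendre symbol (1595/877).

1

(1595/877)
  = (718/877)    [1595 ≡ 718 mod 877]
  = -(359/877)    [877 ≡ 5 mod 8 ⇒ (2/877) = -1]
  = -(877/359)    [QR: 877 ≡ 1 mod 4, sign kept]
  = -(159/359)    [877 ≡ 159 mod 359]
  = (359/159)    [QR: both ≡ 3 mod 4, sign flips]
  = (41/159)    [359 ≡ 41 mod 159]
  = (159/41)    [QR: 41 ≡ 1 mod 4, sign kept]
  = (36/41)    [159 ≡ 36 mod 41]
  = (9/41)    [41 ≡ 1 mod 8 ⇒ (2/41)^2 = +1]
  = (41/9)    [QR: 9 ≡ 1 mod 4, sign kept]
  = (5/9)    [41 ≡ 5 mod 9]
  = (9/5)    [QR: 5 ≡ 1 mod 4, sign kept]
  = (4/5)    [9 ≡ 4 mod 5]
  = (1/5)    [5 ≡ 5 mod 8 ⇒ (2/5)^2 = +1]
  = 1    [(1/5) = 1]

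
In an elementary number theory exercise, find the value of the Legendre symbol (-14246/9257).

1

(-14246/9257)
  = (4268/9257)    [-14246 ≡ 4268 mod 9257]
  = (1067/9257)    [9257 ≡ 1 mod 8 ⇒ (2/9257)^2 = +1]
  = (9257/1067)    [QR: 9257 ≡ 1 mod 4, sign kept]
  = (721/1067)    [9257 ≡ 721 mod 1067]
  = (1067/721)    [QR: 721 ≡ 1 mod 4, sign kept]
  = (346/721)    [1067 ≡ 346 mod 721]
  = (173/721)    [721 ≡ 1 mod 8 ⇒ (2/721) = +1]
  = (721/173)    [QR: 173 ≡ 1 mod 4, sign kept]
  = (29/173)    [721 ≡ 29 mod 173]
  = (173/29)    [QR: 29 ≡ 1 mod 4, sign kept]
  = (28/29)    [173 ≡ 28 mod 29]
  = (7/29)    [29 ≡ 5 mod 8 ⇒ (2/29)^2 = +1]
  = (29/7)    [QR: 29 ≡ 1 mod 4, sign kept]
  = (1/7)    [29 ≡ 1 mod 7]
  = 1    [(1/7) = 1]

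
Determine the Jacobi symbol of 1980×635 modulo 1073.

1

By multiplicativity, (1980·635/1073) = (1980/1073)·(635/1073).
First factor (1980/1073):
(1980/1073)
  = (907/1073)    [1980 ≡ 907 mod 1073]
  = (1073/907)    [QR: 1073 ≡ 1 mod 4, sign kept]
  = (166/907)    [1073 ≡ 166 mod 907]
  = -(83/907)    [907 ≡ 3 mod 8 ⇒ (2/907) = -1]
  = (907/83)    [QR: both ≡ 3 mod 4, sign flips]
  = (77/83)    [907 ≡ 77 mod 83]
  = (83/77)    [QR: 77 ≡ 1 mod 4, sign kept]
  = (6/77)    [83 ≡ 6 mod 77]
  = -(3/77)    [77 ≡ 5 mod 8 ⇒ (2/77) = -1]
  = -(77/3)    [QR: 77 ≡ 1 mod 4, sign kept]
  = -(2/3)    [77 ≡ 2 mod 3]
  = (1/3)    [3 ≡ 3 mod 8 ⇒ (2/3) = -1]
  = 1    [(1/3) = 1]
Second factor (635/1073):
(635/1073)
  = (1073/635)    [QR: 1073 ≡ 1 mod 4, sign kept]
  = (438/635)    [1073 ≡ 438 mod 635]
  = -(219/635)    [635 ≡ 3 mod 8 ⇒ (2/635) = -1]
  = (635/219)    [QR: both ≡ 3 mod 4, sign flips]
  = (197/219)    [635 ≡ 197 mod 219]
  = (219/197)    [QR: 197 ≡ 1 mod 4, sign kept]
  = (22/197)    [219 ≡ 22 mod 197]
  = -(11/197)    [197 ≡ 5 mod 8 ⇒ (2/197) = -1]
  = -(197/11)    [QR: 197 ≡ 1 mod 4, sign kept]
  = -(10/11)    [197 ≡ 10 mod 11]
  = (5/11)    [11 ≡ 3 mod 8 ⇒ (2/11) = -1]
  = (11/5)    [QR: 5 ≡ 1 mod 4, sign kept]
  = (1/5)    [11 ≡ 1 mod 5]
  = 1    [(1/5) = 1]
Product: (1)·(1) = 1.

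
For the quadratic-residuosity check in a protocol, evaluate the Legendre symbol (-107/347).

-1

Reduce the numerator: -107 ≡ 240 (mod 347), so (-107/347) = (240/347).
Factor out 2: 240 = 2^4·15. Since 347 ≡ 3 (mod 8), (2/347) = -1, and (2/347)^4 = +1. Now have (15/347).
Both 15 ≡ 3 and 347 ≡ 3 (mod 4), so reciprocity gives (15/347) = -(347/15). Reduce: 347 ≡ 2 (mod 15). Now have -(2/15).
Factor out 2: 2 = 2. Since 15 ≡ 7 (mod 8), (2/15) = +1. Now have -(1/15).
(1/15) = 1. Collecting the sign factors: -1.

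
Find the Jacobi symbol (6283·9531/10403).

0

By multiplicativity, (6283·9531/10403) = (6283/10403)·(9531/10403).
First factor (6283/10403):
Both 6283 ≡ 3 and 10403 ≡ 3 (mod 4), so reciprocity gives (6283/10403) = -(10403/6283). Reduce: 10403 ≡ 4120 (mod 6283). Now have -(4120/6283).
Factor out 2: 4120 = 2^3·515. Since 6283 ≡ 3 (mod 8), (2/6283) = -1, and (2/6283)^3 = -1. Now have (515/6283).
Both 515 ≡ 3 and 6283 ≡ 3 (mod 4), so reciprocity gives (515/6283) = -(6283/515). Reduce: 6283 ≡ 103 (mod 515). Now have -(103/515).
Both 103 ≡ 3 and 515 ≡ 3 (mod 4), so reciprocity gives (103/515) = -(515/103). Reduce: 515 ≡ 0 (mod 103). Now have (0/103).
The numerator is now 0 with denominator 103 > 1: the symbol is 0.
Second factor (9531/10403):
Both 9531 ≡ 3 and 10403 ≡ 3 (mod 4), so reciprocity gives (9531/10403) = -(10403/9531). Reduce: 10403 ≡ 872 (mod 9531). Now have -(872/9531).
Factor out 2: 872 = 2^3·109. Since 9531 ≡ 3 (mod 8), (2/9531) = -1, and (2/9531)^3 = -1. Now have (109/9531).
109 ≡ 1 (mod 4), so quadratic reciprocity gives (109/9531) = (9531/109). Reduce: 9531 ≡ 48 (mod 109). Now have (48/109).
Factor out 2: 48 = 2^4·3. Since 109 ≡ 5 (mod 8), (2/109) = -1, and (2/109)^4 = +1. Now have (3/109).
109 ≡ 1 (mod 4), so quadratic reciprocity gives (3/109) = (109/3). Reduce: 109 ≡ 1 (mod 3). Now have (1/3).
(1/3) = 1. Collecting the sign factors: 1.
Product: (0)·(1) = 0.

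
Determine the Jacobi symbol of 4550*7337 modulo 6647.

By multiplicativity, (4550·7337/6647) = (4550/6647)·(7337/6647).
First factor (4550/6647):
Factor out 2: 4550 = 2·2275. Since 6647 ≡ 7 (mod 8), (2/6647) = +1. Now have (2275/6647).
Both 2275 ≡ 3 and 6647 ≡ 3 (mod 4), so reciprocity gives (2275/6647) = -(6647/2275). Reduce: 6647 ≡ 2097 (mod 2275). Now have -(2097/2275).
2097 ≡ 1 (mod 4), so quadratic reciprocity gives (2097/2275) = (2275/2097). Reduce: 2275 ≡ 178 (mod 2097). Now have -(178/2097).
Factor out 2: 178 = 2·89. Since 2097 ≡ 1 (mod 8), (2/2097) = +1. Now have -(89/2097).
89 ≡ 1 (mod 4), so quadratic reciprocity gives (89/2097) = (2097/89). Reduce: 2097 ≡ 50 (mod 89). Now have -(50/89).
Factor out 2: 50 = 2·25. Since 89 ≡ 1 (mod 8), (2/89) = +1. Now have -(25/89).
25 ≡ 1 (mod 4), so quadratic reciprocity gives (25/89) = (89/25). Reduce: 89 ≡ 14 (mod 25). Now have -(14/25).
Factor out 2: 14 = 2·7. Since 25 ≡ 1 (mod 8), (2/25) = +1. Now have -(7/25).
25 ≡ 1 (mod 4), so quadratic reciprocity gives (7/25) = (25/7). Reduce: 25 ≡ 4 (mod 7). Now have -(4/7).
Factor out 2: 4 = 2^2. Since 7 ≡ 7 (mod 8), (2/7) = +1, and (2/7)^2 = +1. Now have -(1/7).
(1/7) = 1. Collecting the sign factors: -1.
Second factor (7337/6647):
Reduce the numerator: 7337 ≡ 690 (mod 6647), so (7337/6647) = (690/6647).
Factor out 2: 690 = 2·345. Since 6647 ≡ 7 (mod 8), (2/6647) = +1. Now have (345/6647).
345 ≡ 1 (mod 4), so quadratic reciprocity gives (345/6647) = (6647/345). Reduce: 6647 ≡ 92 (mod 345). Now have (92/345).
Factor out 2: 92 = 2^2·23. Since 345 ≡ 1 (mod 8), (2/345) = +1, and (2/345)^2 = +1. Now have (23/345).
345 ≡ 1 (mod 4), so quadratic reciprocity gives (23/345) = (345/23). Reduce: 345 ≡ 0 (mod 23). Now have (0/23).
The numerator is now 0 with denominator 23 > 1: the symbol is 0.
Product: (-1)·(0) = 0.

0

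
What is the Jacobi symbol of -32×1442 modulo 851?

By multiplicativity, (-32·1442|851) = (-32|851)·(1442|851).
First factor (-32|851):
(-32|851)
  = (819|851)    [-32 ≡ 819 mod 851]
  = -(851|819)    [QR: both ≡ 3 mod 4, sign flips]
  = -(32|819)    [851 ≡ 32 mod 819]
  = (1|819)    [819 ≡ 3 mod 8 ⇒ (2|819)^5 = -1]
  = 1    [(1|819) = 1]
Second factor (1442|851):
(1442|851)
  = (591|851)    [1442 ≡ 591 mod 851]
  = -(851|591)    [QR: both ≡ 3 mod 4, sign flips]
  = -(260|591)    [851 ≡ 260 mod 591]
  = -(65|591)    [591 ≡ 7 mod 8 ⇒ (2|591)^2 = +1]
  = -(591|65)    [QR: 65 ≡ 1 mod 4, sign kept]
  = -(6|65)    [591 ≡ 6 mod 65]
  = -(3|65)    [65 ≡ 1 mod 8 ⇒ (2|65) = +1]
  = -(65|3)    [QR: 65 ≡ 1 mod 4, sign kept]
  = -(2|3)    [65 ≡ 2 mod 3]
  = (1|3)    [3 ≡ 3 mod 8 ⇒ (2|3) = -1]
  = 1    [(1|3) = 1]
Product: (1)·(1) = 1.

1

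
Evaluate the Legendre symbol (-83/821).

-1

(-83/821)
  = (83/821)    [821 ≡ 1 mod 4 ⇒ (-1/821) = +1]
  = (821/83)    [QR: 821 ≡ 1 mod 4, sign kept]
  = (74/83)    [821 ≡ 74 mod 83]
  = -(37/83)    [83 ≡ 3 mod 8 ⇒ (2/83) = -1]
  = -(83/37)    [QR: 37 ≡ 1 mod 4, sign kept]
  = -(9/37)    [83 ≡ 9 mod 37]
  = -(37/9)    [QR: 9 ≡ 1 mod 4, sign kept]
  = -(1/9)    [37 ≡ 1 mod 9]
  = -1    [(1/9) = 1]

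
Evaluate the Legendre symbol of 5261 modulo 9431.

1

(5261|9431)
  = (9431|5261)    [QR: 5261 ≡ 1 mod 4, sign kept]
  = (4170|5261)    [9431 ≡ 4170 mod 5261]
  = -(2085|5261)    [5261 ≡ 5 mod 8 ⇒ (2|5261) = -1]
  = -(5261|2085)    [QR: 2085 ≡ 1 mod 4, sign kept]
  = -(1091|2085)    [5261 ≡ 1091 mod 2085]
  = -(2085|1091)    [QR: 2085 ≡ 1 mod 4, sign kept]
  = -(994|1091)    [2085 ≡ 994 mod 1091]
  = (497|1091)    [1091 ≡ 3 mod 8 ⇒ (2|1091) = -1]
  = (1091|497)    [QR: 497 ≡ 1 mod 4, sign kept]
  = (97|497)    [1091 ≡ 97 mod 497]
  = (497|97)    [QR: 97 ≡ 1 mod 4, sign kept]
  = (12|97)    [497 ≡ 12 mod 97]
  = (3|97)    [97 ≡ 1 mod 8 ⇒ (2|97)^2 = +1]
  = (97|3)    [QR: 97 ≡ 1 mod 4, sign kept]
  = (1|3)    [97 ≡ 1 mod 3]
  = 1    [(1|3) = 1]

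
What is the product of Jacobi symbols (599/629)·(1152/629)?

By multiplicativity, (599·1152/629) = (599/629)·(1152/629).
First factor (599/629):
(599/629)
  = (629/599)    [QR: 629 ≡ 1 mod 4, sign kept]
  = (30/599)    [629 ≡ 30 mod 599]
  = (15/599)    [599 ≡ 7 mod 8 ⇒ (2/599) = +1]
  = -(599/15)    [QR: both ≡ 3 mod 4, sign flips]
  = -(14/15)    [599 ≡ 14 mod 15]
  = -(7/15)    [15 ≡ 7 mod 8 ⇒ (2/15) = +1]
  = (15/7)    [QR: both ≡ 3 mod 4, sign flips]
  = (1/7)    [15 ≡ 1 mod 7]
  = 1    [(1/7) = 1]
Second factor (1152/629):
(1152/629)
  = (523/629)    [1152 ≡ 523 mod 629]
  = (629/523)    [QR: 629 ≡ 1 mod 4, sign kept]
  = (106/523)    [629 ≡ 106 mod 523]
  = -(53/523)    [523 ≡ 3 mod 8 ⇒ (2/523) = -1]
  = -(523/53)    [QR: 53 ≡ 1 mod 4, sign kept]
  = -(46/53)    [523 ≡ 46 mod 53]
  = (23/53)    [53 ≡ 5 mod 8 ⇒ (2/53) = -1]
  = (53/23)    [QR: 53 ≡ 1 mod 4, sign kept]
  = (7/23)    [53 ≡ 7 mod 23]
  = -(23/7)    [QR: both ≡ 3 mod 4, sign flips]
  = -(2/7)    [23 ≡ 2 mod 7]
  = -(1/7)    [7 ≡ 7 mod 8 ⇒ (2/7) = +1]
  = -1    [(1/7) = 1]
Product: (1)·(-1) = -1.

-1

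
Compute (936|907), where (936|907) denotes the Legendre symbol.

-1

Reduce the numerator: 936 ≡ 29 (mod 907), so (936|907) = (29|907).
29 ≡ 1 (mod 4), so quadratic reciprocity gives (29|907) = (907|29). Reduce: 907 ≡ 8 (mod 29). Now have (8|29).
Factor out 2: 8 = 2^3. Since 29 ≡ 5 (mod 8), (2|29) = -1, and (2|29)^3 = -1. Now have -(1|29).
(1|29) = 1. Collecting the sign factors: -1.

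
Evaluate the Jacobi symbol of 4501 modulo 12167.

1

4501 ≡ 1 (mod 4), so quadratic reciprocity gives (4501/12167) = (12167/4501). Reduce: 12167 ≡ 3165 (mod 4501). Now have (3165/4501).
3165 ≡ 1 (mod 4), so quadratic reciprocity gives (3165/4501) = (4501/3165). Reduce: 4501 ≡ 1336 (mod 3165). Now have (1336/3165).
Factor out 2: 1336 = 2^3·167. Since 3165 ≡ 5 (mod 8), (2/3165) = -1, and (2/3165)^3 = -1. Now have -(167/3165).
3165 ≡ 1 (mod 4), so quadratic reciprocity gives (167/3165) = (3165/167). Reduce: 3165 ≡ 159 (mod 167). Now have -(159/167).
Both 159 ≡ 3 and 167 ≡ 3 (mod 4), so reciprocity gives (159/167) = -(167/159). Reduce: 167 ≡ 8 (mod 159). Now have (8/159).
Factor out 2: 8 = 2^3. Since 159 ≡ 7 (mod 8), (2/159) = +1, and (2/159)^3 = +1. Now have (1/159).
(1/159) = 1. Collecting the sign factors: 1.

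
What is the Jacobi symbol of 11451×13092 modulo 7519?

1

By multiplicativity, (11451·13092|7519) = (11451|7519)·(13092|7519).
First factor (11451|7519):
Reduce the numerator: 11451 ≡ 3932 (mod 7519), so (11451|7519) = (3932|7519).
Factor out 2: 3932 = 2^2·983. Since 7519 ≡ 7 (mod 8), (2|7519) = +1, and (2|7519)^2 = +1. Now have (983|7519).
Both 983 ≡ 3 and 7519 ≡ 3 (mod 4), so reciprocity gives (983|7519) = -(7519|983). Reduce: 7519 ≡ 638 (mod 983). Now have -(638|983).
Factor out 2: 638 = 2·319. Since 983 ≡ 7 (mod 8), (2|983) = +1. Now have -(319|983).
Both 319 ≡ 3 and 983 ≡ 3 (mod 4), so reciprocity gives (319|983) = -(983|319). Reduce: 983 ≡ 26 (mod 319). Now have (26|319).
Factor out 2: 26 = 2·13. Since 319 ≡ 7 (mod 8), (2|319) = +1. Now have (13|319).
13 ≡ 1 (mod 4), so quadratic reciprocity gives (13|319) = (319|13). Reduce: 319 ≡ 7 (mod 13). Now have (7|13).
13 ≡ 1 (mod 4), so quadratic reciprocity gives (7|13) = (13|7). Reduce: 13 ≡ 6 (mod 7). Now have (6|7).
Factor out 2: 6 = 2·3. Since 7 ≡ 7 (mod 8), (2|7) = +1. Now have (3|7).
Both 3 ≡ 3 and 7 ≡ 3 (mod 4), so reciprocity gives (3|7) = -(7|3). Reduce: 7 ≡ 1 (mod 3). Now have -(1|3).
(1|3) = 1. Collecting the sign factors: -1.
Second factor (13092|7519):
Reduce the numerator: 13092 ≡ 5573 (mod 7519), so (13092|7519) = (5573|7519).
5573 ≡ 1 (mod 4), so quadratic reciprocity gives (5573|7519) = (7519|5573). Reduce: 7519 ≡ 1946 (mod 5573). Now have (1946|5573).
Factor out 2: 1946 = 2·973. Since 5573 ≡ 5 (mod 8), (2|5573) = -1. Now have -(973|5573).
973 ≡ 1 (mod 4), so quadratic reciprocity gives (973|5573) = (5573|973). Reduce: 5573 ≡ 708 (mod 973). Now have -(708|973).
Factor out 2: 708 = 2^2·177. Since 973 ≡ 5 (mod 8), (2|973) = -1, and (2|973)^2 = +1. Now have -(177|973).
177 ≡ 1 (mod 4), so quadratic reciprocity gives (177|973) = (973|177). Reduce: 973 ≡ 88 (mod 177). Now have -(88|177).
Factor out 2: 88 = 2^3·11. Since 177 ≡ 1 (mod 8), (2|177) = +1, and (2|177)^3 = +1. Now have -(11|177).
177 ≡ 1 (mod 4), so quadratic reciprocity gives (11|177) = (177|11). Reduce: 177 ≡ 1 (mod 11). Now have -(1|11).
(1|11) = 1. Collecting the sign factors: -1.
Product: (-1)·(-1) = 1.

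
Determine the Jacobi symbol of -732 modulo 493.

1

Reduce the numerator: -732 ≡ 254 (mod 493), so (-732|493) = (254|493).
Factor out 2: 254 = 2·127. Since 493 ≡ 5 (mod 8), (2|493) = -1. Now have -(127|493).
493 ≡ 1 (mod 4), so quadratic reciprocity gives (127|493) = (493|127). Reduce: 493 ≡ 112 (mod 127). Now have -(112|127).
Factor out 2: 112 = 2^4·7. Since 127 ≡ 7 (mod 8), (2|127) = +1, and (2|127)^4 = +1. Now have -(7|127).
Both 7 ≡ 3 and 127 ≡ 3 (mod 4), so reciprocity gives (7|127) = -(127|7). Reduce: 127 ≡ 1 (mod 7). Now have (1|7).
(1|7) = 1. Collecting the sign factors: 1.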